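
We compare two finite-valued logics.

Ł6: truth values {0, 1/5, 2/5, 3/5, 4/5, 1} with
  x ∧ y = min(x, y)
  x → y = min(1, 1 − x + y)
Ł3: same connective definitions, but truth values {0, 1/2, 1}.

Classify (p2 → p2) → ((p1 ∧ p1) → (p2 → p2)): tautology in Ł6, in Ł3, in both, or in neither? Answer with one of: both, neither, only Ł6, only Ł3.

In Ł6: every assignment gives 1 — tautology.
In Ł3: every assignment gives 1 — tautology.

both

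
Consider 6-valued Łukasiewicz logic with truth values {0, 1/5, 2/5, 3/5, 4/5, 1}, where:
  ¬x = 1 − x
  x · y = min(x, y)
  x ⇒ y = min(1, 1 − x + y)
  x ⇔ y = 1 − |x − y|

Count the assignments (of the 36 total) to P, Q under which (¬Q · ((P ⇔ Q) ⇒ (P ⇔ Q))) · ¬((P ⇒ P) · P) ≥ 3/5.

9

value 1: 1 assignment (counts)
value 4/5: 3 assignments (counts)
value 3/5: 5 assignments (counts)
value 2/5: 7 assignments
value 1/5: 9 assignments
value 0: 11 assignments
So 9 of the 36 assignments meet the threshold.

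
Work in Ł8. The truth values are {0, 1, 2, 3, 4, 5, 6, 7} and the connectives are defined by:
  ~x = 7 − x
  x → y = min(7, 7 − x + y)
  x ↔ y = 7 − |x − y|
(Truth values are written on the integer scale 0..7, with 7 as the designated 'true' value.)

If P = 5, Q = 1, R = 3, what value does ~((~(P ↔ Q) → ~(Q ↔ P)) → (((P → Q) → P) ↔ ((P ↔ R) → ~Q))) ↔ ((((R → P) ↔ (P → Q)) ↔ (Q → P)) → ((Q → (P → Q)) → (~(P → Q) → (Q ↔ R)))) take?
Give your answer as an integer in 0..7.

P ↔ Q = 5 ↔ 1 = 3
~(P ↔ Q) = ~3 = 4
Q ↔ P = 1 ↔ 5 = 3
~(Q ↔ P) = ~3 = 4
~(P ↔ Q) → ~(Q ↔ P) = 4 → 4 = 7
P → Q = 5 → 1 = 3
(P → Q) → P = 3 → 5 = 7
P ↔ R = 5 ↔ 3 = 5
~Q = ~1 = 6
(P ↔ R) → ~Q = 5 → 6 = 7
((P → Q) → P) ↔ ((P ↔ R) → ~Q) = 7 ↔ 7 = 7
(~(P ↔ Q) → ~(Q ↔ P)) → (((P → Q) → P) ↔ ((P ↔ R) → ~Q)) = 7 → 7 = 7
~((~(P ↔ Q) → ~(Q ↔ P)) → (((P → Q) → P) ↔ ((P ↔ R) → ~Q))) = ~7 = 0
R → P = 3 → 5 = 7
P → Q = 5 → 1 = 3
(R → P) ↔ (P → Q) = 7 ↔ 3 = 3
Q → P = 1 → 5 = 7
((R → P) ↔ (P → Q)) ↔ (Q → P) = 3 ↔ 7 = 3
P → Q = 5 → 1 = 3
Q → (P → Q) = 1 → 3 = 7
P → Q = 5 → 1 = 3
~(P → Q) = ~3 = 4
Q ↔ R = 1 ↔ 3 = 5
~(P → Q) → (Q ↔ R) = 4 → 5 = 7
(Q → (P → Q)) → (~(P → Q) → (Q ↔ R)) = 7 → 7 = 7
(((R → P) ↔ (P → Q)) ↔ (Q → P)) → ((Q → (P → Q)) → (~(P → Q) → (Q ↔ R))) = 3 → 7 = 7
~((~(P ↔ Q) → ~(Q ↔ P)) → (((P → Q) → P) ↔ ((P ↔ R) → ~Q))) ↔ ((((R → P) ↔ (P → Q)) ↔ (Q → P)) → ((Q → (P → Q)) → (~(P → Q) → (Q ↔ R)))) = 0 ↔ 7 = 0

0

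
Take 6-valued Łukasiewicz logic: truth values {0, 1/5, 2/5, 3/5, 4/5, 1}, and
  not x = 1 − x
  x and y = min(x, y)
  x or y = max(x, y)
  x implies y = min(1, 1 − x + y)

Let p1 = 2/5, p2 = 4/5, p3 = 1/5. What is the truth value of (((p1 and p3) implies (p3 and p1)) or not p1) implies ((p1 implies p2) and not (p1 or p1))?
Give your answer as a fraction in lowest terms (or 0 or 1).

p1 and p3 = 2/5 and 1/5 = 1/5
p3 and p1 = 1/5 and 2/5 = 1/5
(p1 and p3) implies (p3 and p1) = 1/5 implies 1/5 = 1
not p1 = not 2/5 = 3/5
((p1 and p3) implies (p3 and p1)) or not p1 = 1 or 3/5 = 1
p1 implies p2 = 2/5 implies 4/5 = 1
p1 or p1 = 2/5 or 2/5 = 2/5
not (p1 or p1) = not 2/5 = 3/5
(p1 implies p2) and not (p1 or p1) = 1 and 3/5 = 3/5
(((p1 and p3) implies (p3 and p1)) or not p1) implies ((p1 implies p2) and not (p1 or p1)) = 1 implies 3/5 = 3/5

3/5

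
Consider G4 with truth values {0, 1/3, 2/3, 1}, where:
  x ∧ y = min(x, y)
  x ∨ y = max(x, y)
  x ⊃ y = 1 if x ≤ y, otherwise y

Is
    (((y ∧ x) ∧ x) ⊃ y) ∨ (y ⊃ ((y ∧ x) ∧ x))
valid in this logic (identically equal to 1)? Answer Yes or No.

x = 0, y = 0 ↦ 1
x = 0, y = 1/3 ↦ 1
x = 0, y = 2/3 ↦ 1
x = 0, y = 1 ↦ 1
x = 1/3, y = 0 ↦ 1
x = 1/3, y = 1/3 ↦ 1
x = 1/3, y = 2/3 ↦ 1
x = 1/3, y = 1 ↦ 1
x = 2/3, y = 0 ↦ 1
x = 2/3, y = 1/3 ↦ 1
x = 2/3, y = 2/3 ↦ 1
x = 2/3, y = 1 ↦ 1
x = 1, y = 0 ↦ 1
x = 1, y = 1/3 ↦ 1
x = 1, y = 2/3 ↦ 1
x = 1, y = 1 ↦ 1
Every assignment gives a value ≥ 1.

Yes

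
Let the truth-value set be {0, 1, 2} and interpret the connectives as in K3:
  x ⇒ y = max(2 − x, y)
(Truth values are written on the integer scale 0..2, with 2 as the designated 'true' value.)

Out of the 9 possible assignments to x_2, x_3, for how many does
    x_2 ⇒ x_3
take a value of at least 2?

5

x_2 = 0, x_3 = 0 ↦ 2  ≥
x_2 = 0, x_3 = 1 ↦ 2  ≥
x_2 = 0, x_3 = 2 ↦ 2  ≥
x_2 = 1, x_3 = 0 ↦ 1  <
x_2 = 1, x_3 = 1 ↦ 1  <
x_2 = 1, x_3 = 2 ↦ 2  ≥
x_2 = 2, x_3 = 0 ↦ 0  <
x_2 = 2, x_3 = 1 ↦ 1  <
x_2 = 2, x_3 = 2 ↦ 2  ≥
So 5 of the 9 assignments meet the threshold.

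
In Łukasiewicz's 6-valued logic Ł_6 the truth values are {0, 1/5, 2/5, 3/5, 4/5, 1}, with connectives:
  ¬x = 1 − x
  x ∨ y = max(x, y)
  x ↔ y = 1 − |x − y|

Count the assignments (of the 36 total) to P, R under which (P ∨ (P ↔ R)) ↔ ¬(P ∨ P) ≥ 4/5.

14

value 1: 5 assignments (counts)
value 4/5: 9 assignments (counts)
value 3/5: 5 assignments
value 2/5: 8 assignments
value 1/5: 2 assignments
value 0: 7 assignments
So 14 of the 36 assignments meet the threshold.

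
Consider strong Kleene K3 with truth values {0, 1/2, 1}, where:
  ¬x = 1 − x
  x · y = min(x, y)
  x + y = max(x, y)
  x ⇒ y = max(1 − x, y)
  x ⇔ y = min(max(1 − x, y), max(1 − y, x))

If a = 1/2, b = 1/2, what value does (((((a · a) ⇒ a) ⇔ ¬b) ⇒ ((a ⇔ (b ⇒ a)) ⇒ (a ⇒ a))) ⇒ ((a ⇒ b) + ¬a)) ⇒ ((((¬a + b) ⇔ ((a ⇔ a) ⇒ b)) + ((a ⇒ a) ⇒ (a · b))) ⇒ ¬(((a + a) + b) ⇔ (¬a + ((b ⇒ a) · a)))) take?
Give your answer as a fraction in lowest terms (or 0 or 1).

1/2

a · a = 1/2 · 1/2 = 1/2
(a · a) ⇒ a = 1/2 ⇒ 1/2 = 1/2
¬b = ¬1/2 = 1/2
((a · a) ⇒ a) ⇔ ¬b = 1/2 ⇔ 1/2 = 1/2
b ⇒ a = 1/2 ⇒ 1/2 = 1/2
a ⇔ (b ⇒ a) = 1/2 ⇔ 1/2 = 1/2
a ⇒ a = 1/2 ⇒ 1/2 = 1/2
(a ⇔ (b ⇒ a)) ⇒ (a ⇒ a) = 1/2 ⇒ 1/2 = 1/2
(((a · a) ⇒ a) ⇔ ¬b) ⇒ ((a ⇔ (b ⇒ a)) ⇒ (a ⇒ a)) = 1/2 ⇒ 1/2 = 1/2
a ⇒ b = 1/2 ⇒ 1/2 = 1/2
¬a = ¬1/2 = 1/2
(a ⇒ b) + ¬a = 1/2 + 1/2 = 1/2
((((a · a) ⇒ a) ⇔ ¬b) ⇒ ((a ⇔ (b ⇒ a)) ⇒ (a ⇒ a))) ⇒ ((a ⇒ b) + ¬a) = 1/2 ⇒ 1/2 = 1/2
¬a = ¬1/2 = 1/2
¬a + b = 1/2 + 1/2 = 1/2
a ⇔ a = 1/2 ⇔ 1/2 = 1/2
(a ⇔ a) ⇒ b = 1/2 ⇒ 1/2 = 1/2
(¬a + b) ⇔ ((a ⇔ a) ⇒ b) = 1/2 ⇔ 1/2 = 1/2
a ⇒ a = 1/2 ⇒ 1/2 = 1/2
a · b = 1/2 · 1/2 = 1/2
(a ⇒ a) ⇒ (a · b) = 1/2 ⇒ 1/2 = 1/2
((¬a + b) ⇔ ((a ⇔ a) ⇒ b)) + ((a ⇒ a) ⇒ (a · b)) = 1/2 + 1/2 = 1/2
a + a = 1/2 + 1/2 = 1/2
(a + a) + b = 1/2 + 1/2 = 1/2
¬a = ¬1/2 = 1/2
b ⇒ a = 1/2 ⇒ 1/2 = 1/2
(b ⇒ a) · a = 1/2 · 1/2 = 1/2
¬a + ((b ⇒ a) · a) = 1/2 + 1/2 = 1/2
((a + a) + b) ⇔ (¬a + ((b ⇒ a) · a)) = 1/2 ⇔ 1/2 = 1/2
¬(((a + a) + b) ⇔ (¬a + ((b ⇒ a) · a))) = ¬1/2 = 1/2
(((¬a + b) ⇔ ((a ⇔ a) ⇒ b)) + ((a ⇒ a) ⇒ (a · b))) ⇒ ¬(((a + a) + b) ⇔ (¬a + ((b ⇒ a) · a))) = 1/2 ⇒ 1/2 = 1/2
(((((a · a) ⇒ a) ⇔ ¬b) ⇒ ((a ⇔ (b ⇒ a)) ⇒ (a ⇒ a))) ⇒ ((a ⇒ b) + ¬a)) ⇒ ((((¬a + b) ⇔ ((a ⇔ a) ⇒ b)) + ((a ⇒ a) ⇒ (a · b))) ⇒ ¬(((a + a) + b) ⇔ (¬a + ((b ⇒ a) · a)))) = 1/2 ⇒ 1/2 = 1/2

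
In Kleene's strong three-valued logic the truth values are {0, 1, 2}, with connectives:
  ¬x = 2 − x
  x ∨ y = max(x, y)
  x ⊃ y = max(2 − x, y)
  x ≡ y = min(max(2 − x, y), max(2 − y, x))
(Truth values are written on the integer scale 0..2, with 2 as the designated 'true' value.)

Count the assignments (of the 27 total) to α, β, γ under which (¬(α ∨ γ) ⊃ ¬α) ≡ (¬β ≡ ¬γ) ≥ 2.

5

value 2: 5 assignments (counts)
value 1: 17 assignments
value 0: 5 assignments
So 5 of the 27 assignments meet the threshold.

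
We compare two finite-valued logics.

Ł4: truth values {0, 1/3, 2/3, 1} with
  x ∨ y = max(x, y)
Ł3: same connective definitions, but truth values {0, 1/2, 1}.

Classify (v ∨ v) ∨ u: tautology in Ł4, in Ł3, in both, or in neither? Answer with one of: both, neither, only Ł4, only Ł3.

In Ł4: at u = 0, v = 0 the value is 0 — not a tautology.
In Ł3: at u = 0, v = 0 the value is 0 — not a tautology.

neither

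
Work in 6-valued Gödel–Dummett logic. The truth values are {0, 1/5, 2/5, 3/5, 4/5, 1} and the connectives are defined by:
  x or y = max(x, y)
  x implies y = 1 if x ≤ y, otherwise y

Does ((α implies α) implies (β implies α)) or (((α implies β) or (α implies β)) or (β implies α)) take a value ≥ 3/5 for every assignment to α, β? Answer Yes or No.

Yes

At α = 1/5, β = 3/5, for instance:
α implies α = 1/5 implies 1/5 = 1
β implies α = 3/5 implies 1/5 = 1/5
(α implies α) implies (β implies α) = 1 implies 1/5 = 1/5
α implies β = 1/5 implies 3/5 = 1
α implies β = 1/5 implies 3/5 = 1
(α implies β) or (α implies β) = 1 or 1 = 1
β implies α = 3/5 implies 1/5 = 1/5
((α implies β) or (α implies β)) or (β implies α) = 1 or 1/5 = 1
((α implies α) implies (β implies α)) or (((α implies β) or (α implies β)) or (β implies α)) = 1/5 or 1 = 1
and checking the remaining 35 assignments likewise gives ≥ 3/5 in every case.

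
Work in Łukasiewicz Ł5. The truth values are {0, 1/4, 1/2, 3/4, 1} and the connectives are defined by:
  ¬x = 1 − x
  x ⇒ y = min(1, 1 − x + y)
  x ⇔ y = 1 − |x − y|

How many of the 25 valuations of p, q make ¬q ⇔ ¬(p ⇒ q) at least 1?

value 1: 9 assignments (counts)
value 3/4: 7 assignments
value 1/2: 5 assignments
value 1/4: 3 assignments
value 0: 1 assignment
So 9 of the 25 assignments meet the threshold.

9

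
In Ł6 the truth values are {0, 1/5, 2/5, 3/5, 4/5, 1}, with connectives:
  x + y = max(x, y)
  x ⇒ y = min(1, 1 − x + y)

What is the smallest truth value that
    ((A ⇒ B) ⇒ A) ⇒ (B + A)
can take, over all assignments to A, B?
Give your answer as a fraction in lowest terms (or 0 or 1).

3/5

Take A = 2/5, B = 0:
A ⇒ B = 2/5 ⇒ 0 = 3/5
(A ⇒ B) ⇒ A = 3/5 ⇒ 2/5 = 4/5
B + A = 0 + 2/5 = 2/5
((A ⇒ B) ⇒ A) ⇒ (B + A) = 4/5 ⇒ 2/5 = 3/5
No assignment yields a value below 3/5, so this is the minimum.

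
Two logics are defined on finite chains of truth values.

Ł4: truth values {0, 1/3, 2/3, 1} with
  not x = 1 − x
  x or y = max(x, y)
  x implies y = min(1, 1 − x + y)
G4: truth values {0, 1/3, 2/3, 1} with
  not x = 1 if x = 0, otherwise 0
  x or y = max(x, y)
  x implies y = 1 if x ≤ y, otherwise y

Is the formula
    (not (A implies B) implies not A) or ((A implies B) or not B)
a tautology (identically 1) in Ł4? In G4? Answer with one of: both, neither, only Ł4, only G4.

only G4

In Ł4: at A = 1, B = 1/3 the value is 2/3 — not a tautology.
In G4: every assignment gives 1 — tautology.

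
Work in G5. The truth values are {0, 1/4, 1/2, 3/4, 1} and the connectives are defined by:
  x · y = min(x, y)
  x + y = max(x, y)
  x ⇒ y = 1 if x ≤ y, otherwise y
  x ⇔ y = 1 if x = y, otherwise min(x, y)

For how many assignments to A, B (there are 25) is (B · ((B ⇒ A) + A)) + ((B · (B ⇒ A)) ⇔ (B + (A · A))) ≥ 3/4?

7

value 1: 5 assignments (counts)
value 3/4: 2 assignments (counts)
value 1/2: 4 assignments
value 1/4: 6 assignments
value 0: 8 assignments
So 7 of the 25 assignments meet the threshold.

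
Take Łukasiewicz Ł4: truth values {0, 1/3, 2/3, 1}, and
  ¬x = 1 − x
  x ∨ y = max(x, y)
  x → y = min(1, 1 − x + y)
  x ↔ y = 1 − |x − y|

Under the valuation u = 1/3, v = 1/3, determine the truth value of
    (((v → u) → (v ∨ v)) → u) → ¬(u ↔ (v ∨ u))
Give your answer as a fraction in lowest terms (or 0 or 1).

0

v → u = 1/3 → 1/3 = 1
v ∨ v = 1/3 ∨ 1/3 = 1/3
(v → u) → (v ∨ v) = 1 → 1/3 = 1/3
((v → u) → (v ∨ v)) → u = 1/3 → 1/3 = 1
v ∨ u = 1/3 ∨ 1/3 = 1/3
u ↔ (v ∨ u) = 1/3 ↔ 1/3 = 1
¬(u ↔ (v ∨ u)) = ¬1 = 0
(((v → u) → (v ∨ v)) → u) → ¬(u ↔ (v ∨ u)) = 1 → 0 = 0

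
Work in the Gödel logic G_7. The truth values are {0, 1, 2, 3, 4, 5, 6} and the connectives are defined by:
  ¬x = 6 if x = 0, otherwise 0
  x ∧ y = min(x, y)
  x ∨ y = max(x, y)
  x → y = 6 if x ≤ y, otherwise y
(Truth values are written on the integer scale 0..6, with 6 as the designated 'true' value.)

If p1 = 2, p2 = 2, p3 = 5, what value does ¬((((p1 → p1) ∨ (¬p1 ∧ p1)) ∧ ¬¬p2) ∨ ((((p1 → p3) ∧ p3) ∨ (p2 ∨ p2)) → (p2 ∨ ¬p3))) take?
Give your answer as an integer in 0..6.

0

p1 → p1 = 2 → 2 = 6
¬p1 = ¬2 = 0
¬p1 ∧ p1 = 0 ∧ 2 = 0
(p1 → p1) ∨ (¬p1 ∧ p1) = 6 ∨ 0 = 6
¬p2 = ¬2 = 0
¬¬p2 = ¬0 = 6
((p1 → p1) ∨ (¬p1 ∧ p1)) ∧ ¬¬p2 = 6 ∧ 6 = 6
p1 → p3 = 2 → 5 = 6
(p1 → p3) ∧ p3 = 6 ∧ 5 = 5
p2 ∨ p2 = 2 ∨ 2 = 2
((p1 → p3) ∧ p3) ∨ (p2 ∨ p2) = 5 ∨ 2 = 5
¬p3 = ¬5 = 0
p2 ∨ ¬p3 = 2 ∨ 0 = 2
(((p1 → p3) ∧ p3) ∨ (p2 ∨ p2)) → (p2 ∨ ¬p3) = 5 → 2 = 2
(((p1 → p1) ∨ (¬p1 ∧ p1)) ∧ ¬¬p2) ∨ ((((p1 → p3) ∧ p3) ∨ (p2 ∨ p2)) → (p2 ∨ ¬p3)) = 6 ∨ 2 = 6
¬((((p1 → p1) ∨ (¬p1 ∧ p1)) ∧ ¬¬p2) ∨ ((((p1 → p3) ∧ p3) ∨ (p2 ∨ p2)) → (p2 ∨ ¬p3))) = ¬6 = 0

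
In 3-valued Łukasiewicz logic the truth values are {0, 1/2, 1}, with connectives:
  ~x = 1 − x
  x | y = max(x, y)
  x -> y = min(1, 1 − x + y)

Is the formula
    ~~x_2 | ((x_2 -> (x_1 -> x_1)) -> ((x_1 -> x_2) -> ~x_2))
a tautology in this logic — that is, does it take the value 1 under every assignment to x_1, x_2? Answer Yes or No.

Counterexample: take x_1 = 0, x_2 = 1/2.
~x_2 = ~1/2 = 1/2
~~x_2 = ~1/2 = 1/2
x_1 -> x_1 = 0 -> 0 = 1
x_2 -> (x_1 -> x_1) = 1/2 -> 1 = 1
x_1 -> x_2 = 0 -> 1/2 = 1
~x_2 = ~1/2 = 1/2
(x_1 -> x_2) -> ~x_2 = 1 -> 1/2 = 1/2
(x_2 -> (x_1 -> x_1)) -> ((x_1 -> x_2) -> ~x_2) = 1 -> 1/2 = 1/2
~~x_2 | ((x_2 -> (x_1 -> x_1)) -> ((x_1 -> x_2) -> ~x_2)) = 1/2 | 1/2 = 1/2
This gives 1/2 ≠ 1.

No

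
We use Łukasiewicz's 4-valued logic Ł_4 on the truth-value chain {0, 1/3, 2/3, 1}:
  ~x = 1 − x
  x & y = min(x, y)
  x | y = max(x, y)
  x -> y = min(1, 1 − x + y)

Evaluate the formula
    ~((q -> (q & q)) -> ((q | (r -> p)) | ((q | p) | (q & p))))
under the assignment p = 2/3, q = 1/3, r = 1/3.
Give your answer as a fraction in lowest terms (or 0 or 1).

0

q & q = 1/3 & 1/3 = 1/3
q -> (q & q) = 1/3 -> 1/3 = 1
r -> p = 1/3 -> 2/3 = 1
q | (r -> p) = 1/3 | 1 = 1
q | p = 1/3 | 2/3 = 2/3
q & p = 1/3 & 2/3 = 1/3
(q | p) | (q & p) = 2/3 | 1/3 = 2/3
(q | (r -> p)) | ((q | p) | (q & p)) = 1 | 2/3 = 1
(q -> (q & q)) -> ((q | (r -> p)) | ((q | p) | (q & p))) = 1 -> 1 = 1
~((q -> (q & q)) -> ((q | (r -> p)) | ((q | p) | (q & p)))) = ~1 = 0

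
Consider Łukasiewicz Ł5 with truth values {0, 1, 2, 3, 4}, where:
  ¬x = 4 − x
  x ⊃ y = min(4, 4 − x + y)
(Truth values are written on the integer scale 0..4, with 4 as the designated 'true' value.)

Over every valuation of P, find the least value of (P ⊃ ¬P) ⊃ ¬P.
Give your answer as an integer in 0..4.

Take P = 2:
¬P = ¬2 = 2
P ⊃ ¬P = 2 ⊃ 2 = 4
¬P = ¬2 = 2
(P ⊃ ¬P) ⊃ ¬P = 4 ⊃ 2 = 2
No assignment yields a value below 2, so this is the minimum.

2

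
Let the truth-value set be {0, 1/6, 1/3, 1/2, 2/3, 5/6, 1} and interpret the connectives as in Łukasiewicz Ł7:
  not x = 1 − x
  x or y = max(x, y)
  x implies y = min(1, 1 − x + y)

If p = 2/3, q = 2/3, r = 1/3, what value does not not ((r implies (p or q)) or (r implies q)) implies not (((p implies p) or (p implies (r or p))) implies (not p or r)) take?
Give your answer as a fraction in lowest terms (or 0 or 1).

2/3

p or q = 2/3 or 2/3 = 2/3
r implies (p or q) = 1/3 implies 2/3 = 1
r implies q = 1/3 implies 2/3 = 1
(r implies (p or q)) or (r implies q) = 1 or 1 = 1
not ((r implies (p or q)) or (r implies q)) = not 1 = 0
not not ((r implies (p or q)) or (r implies q)) = not 0 = 1
p implies p = 2/3 implies 2/3 = 1
r or p = 1/3 or 2/3 = 2/3
p implies (r or p) = 2/3 implies 2/3 = 1
(p implies p) or (p implies (r or p)) = 1 or 1 = 1
not p = not 2/3 = 1/3
not p or r = 1/3 or 1/3 = 1/3
((p implies p) or (p implies (r or p))) implies (not p or r) = 1 implies 1/3 = 1/3
not (((p implies p) or (p implies (r or p))) implies (not p or r)) = not 1/3 = 2/3
not not ((r implies (p or q)) or (r implies q)) implies not (((p implies p) or (p implies (r or p))) implies (not p or r)) = 1 implies 2/3 = 2/3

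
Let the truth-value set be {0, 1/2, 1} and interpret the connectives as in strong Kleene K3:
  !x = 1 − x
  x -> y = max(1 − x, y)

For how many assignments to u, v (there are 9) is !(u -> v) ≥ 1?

1

u = 0, v = 0 ↦ 0  <
u = 0, v = 1/2 ↦ 0  <
u = 0, v = 1 ↦ 0  <
u = 1/2, v = 0 ↦ 1/2  <
u = 1/2, v = 1/2 ↦ 1/2  <
u = 1/2, v = 1 ↦ 0  <
u = 1, v = 0 ↦ 1  ≥
u = 1, v = 1/2 ↦ 1/2  <
u = 1, v = 1 ↦ 0  <
So 1 of the 9 assignments meets the threshold.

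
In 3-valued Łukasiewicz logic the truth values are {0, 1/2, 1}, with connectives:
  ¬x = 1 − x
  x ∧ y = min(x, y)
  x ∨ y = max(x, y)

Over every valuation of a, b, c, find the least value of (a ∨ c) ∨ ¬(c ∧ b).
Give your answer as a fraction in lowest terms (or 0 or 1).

Take a = 0, b = 1/2, c = 1/2:
a ∨ c = 0 ∨ 1/2 = 1/2
c ∧ b = 1/2 ∧ 1/2 = 1/2
¬(c ∧ b) = ¬1/2 = 1/2
(a ∨ c) ∨ ¬(c ∧ b) = 1/2 ∨ 1/2 = 1/2
No assignment yields a value below 1/2, so this is the minimum.

1/2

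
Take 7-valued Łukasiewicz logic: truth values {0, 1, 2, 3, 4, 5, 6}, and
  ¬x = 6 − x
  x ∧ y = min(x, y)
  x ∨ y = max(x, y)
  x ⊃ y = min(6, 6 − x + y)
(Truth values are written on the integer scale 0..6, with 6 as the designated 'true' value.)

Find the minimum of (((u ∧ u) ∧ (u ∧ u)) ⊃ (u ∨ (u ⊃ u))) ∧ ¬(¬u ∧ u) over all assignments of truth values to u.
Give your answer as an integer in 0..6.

3

Take u = 3:
u ∧ u = 3 ∧ 3 = 3
u ∧ u = 3 ∧ 3 = 3
(u ∧ u) ∧ (u ∧ u) = 3 ∧ 3 = 3
u ⊃ u = 3 ⊃ 3 = 6
u ∨ (u ⊃ u) = 3 ∨ 6 = 6
((u ∧ u) ∧ (u ∧ u)) ⊃ (u ∨ (u ⊃ u)) = 3 ⊃ 6 = 6
¬u = ¬3 = 3
¬u ∧ u = 3 ∧ 3 = 3
¬(¬u ∧ u) = ¬3 = 3
(((u ∧ u) ∧ (u ∧ u)) ⊃ (u ∨ (u ⊃ u))) ∧ ¬(¬u ∧ u) = 6 ∧ 3 = 3
No assignment yields a value below 3, so this is the minimum.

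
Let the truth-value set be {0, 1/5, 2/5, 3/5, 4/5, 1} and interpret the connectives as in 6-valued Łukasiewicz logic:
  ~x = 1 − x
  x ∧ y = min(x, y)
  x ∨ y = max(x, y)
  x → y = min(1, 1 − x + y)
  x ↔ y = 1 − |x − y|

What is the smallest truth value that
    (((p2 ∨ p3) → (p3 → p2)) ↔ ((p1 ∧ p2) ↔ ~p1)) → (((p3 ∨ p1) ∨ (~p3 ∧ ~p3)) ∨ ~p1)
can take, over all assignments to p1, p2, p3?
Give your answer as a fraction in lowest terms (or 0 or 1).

3/5

Take p1 = 3/5, p2 = 2/5, p3 = 2/5:
p2 ∨ p3 = 2/5 ∨ 2/5 = 2/5
p3 → p2 = 2/5 → 2/5 = 1
(p2 ∨ p3) → (p3 → p2) = 2/5 → 1 = 1
p1 ∧ p2 = 3/5 ∧ 2/5 = 2/5
~p1 = ~3/5 = 2/5
(p1 ∧ p2) ↔ ~p1 = 2/5 ↔ 2/5 = 1
((p2 ∨ p3) → (p3 → p2)) ↔ ((p1 ∧ p2) ↔ ~p1) = 1 ↔ 1 = 1
p3 ∨ p1 = 2/5 ∨ 3/5 = 3/5
~p3 = ~2/5 = 3/5
~p3 = ~2/5 = 3/5
~p3 ∧ ~p3 = 3/5 ∧ 3/5 = 3/5
(p3 ∨ p1) ∨ (~p3 ∧ ~p3) = 3/5 ∨ 3/5 = 3/5
~p1 = ~3/5 = 2/5
((p3 ∨ p1) ∨ (~p3 ∧ ~p3)) ∨ ~p1 = 3/5 ∨ 2/5 = 3/5
(((p2 ∨ p3) → (p3 → p2)) ↔ ((p1 ∧ p2) ↔ ~p1)) → (((p3 ∨ p1) ∨ (~p3 ∧ ~p3)) ∨ ~p1) = 1 → 3/5 = 3/5
No assignment yields a value below 3/5, so this is the minimum.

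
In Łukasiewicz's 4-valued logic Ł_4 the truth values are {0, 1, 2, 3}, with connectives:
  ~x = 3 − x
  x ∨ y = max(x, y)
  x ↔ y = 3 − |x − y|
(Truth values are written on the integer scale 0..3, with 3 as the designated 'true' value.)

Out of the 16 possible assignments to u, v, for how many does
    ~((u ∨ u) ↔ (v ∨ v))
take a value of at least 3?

2

u = 0, v = 0 ↦ 0  <
u = 0, v = 1 ↦ 1  <
u = 0, v = 2 ↦ 2  <
u = 0, v = 3 ↦ 3  ≥
u = 1, v = 0 ↦ 1  <
u = 1, v = 1 ↦ 0  <
u = 1, v = 2 ↦ 1  <
u = 1, v = 3 ↦ 2  <
u = 2, v = 0 ↦ 2  <
u = 2, v = 1 ↦ 1  <
u = 2, v = 2 ↦ 0  <
u = 2, v = 3 ↦ 1  <
u = 3, v = 0 ↦ 3  ≥
u = 3, v = 1 ↦ 2  <
u = 3, v = 2 ↦ 1  <
u = 3, v = 3 ↦ 0  <
So 2 of the 16 assignments meet the threshold.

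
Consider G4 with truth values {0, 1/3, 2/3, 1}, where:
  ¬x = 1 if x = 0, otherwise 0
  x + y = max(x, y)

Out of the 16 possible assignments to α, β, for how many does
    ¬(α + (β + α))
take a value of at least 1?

1

α = 0, β = 0 ↦ 1  ≥
α = 0, β = 1/3 ↦ 0  <
α = 0, β = 2/3 ↦ 0  <
α = 0, β = 1 ↦ 0  <
α = 1/3, β = 0 ↦ 0  <
α = 1/3, β = 1/3 ↦ 0  <
α = 1/3, β = 2/3 ↦ 0  <
α = 1/3, β = 1 ↦ 0  <
α = 2/3, β = 0 ↦ 0  <
α = 2/3, β = 1/3 ↦ 0  <
α = 2/3, β = 2/3 ↦ 0  <
α = 2/3, β = 1 ↦ 0  <
α = 1, β = 0 ↦ 0  <
α = 1, β = 1/3 ↦ 0  <
α = 1, β = 2/3 ↦ 0  <
α = 1, β = 1 ↦ 0  <
So 1 of the 16 assignments meets the threshold.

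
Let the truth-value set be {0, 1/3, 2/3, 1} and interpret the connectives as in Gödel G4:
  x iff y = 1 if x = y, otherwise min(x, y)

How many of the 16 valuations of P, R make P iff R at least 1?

4

P = 0, R = 0 ↦ 1  ≥
P = 0, R = 1/3 ↦ 0  <
P = 0, R = 2/3 ↦ 0  <
P = 0, R = 1 ↦ 0  <
P = 1/3, R = 0 ↦ 0  <
P = 1/3, R = 1/3 ↦ 1  ≥
P = 1/3, R = 2/3 ↦ 1/3  <
P = 1/3, R = 1 ↦ 1/3  <
P = 2/3, R = 0 ↦ 0  <
P = 2/3, R = 1/3 ↦ 1/3  <
P = 2/3, R = 2/3 ↦ 1  ≥
P = 2/3, R = 1 ↦ 2/3  <
P = 1, R = 0 ↦ 0  <
P = 1, R = 1/3 ↦ 1/3  <
P = 1, R = 2/3 ↦ 2/3  <
P = 1, R = 1 ↦ 1  ≥
So 4 of the 16 assignments meet the threshold.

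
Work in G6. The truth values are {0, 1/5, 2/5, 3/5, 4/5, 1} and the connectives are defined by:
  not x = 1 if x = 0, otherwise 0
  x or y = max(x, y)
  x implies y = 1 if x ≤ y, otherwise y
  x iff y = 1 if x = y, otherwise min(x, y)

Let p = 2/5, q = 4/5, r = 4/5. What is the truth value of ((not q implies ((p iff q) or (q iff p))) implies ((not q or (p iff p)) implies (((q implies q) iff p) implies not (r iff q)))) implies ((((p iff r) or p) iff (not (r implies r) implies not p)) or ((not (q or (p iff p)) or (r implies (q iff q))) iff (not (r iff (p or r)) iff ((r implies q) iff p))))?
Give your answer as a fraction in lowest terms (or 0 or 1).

not q = not 4/5 = 0
p iff q = 2/5 iff 4/5 = 2/5
q iff p = 4/5 iff 2/5 = 2/5
(p iff q) or (q iff p) = 2/5 or 2/5 = 2/5
not q implies ((p iff q) or (q iff p)) = 0 implies 2/5 = 1
not q = not 4/5 = 0
p iff p = 2/5 iff 2/5 = 1
not q or (p iff p) = 0 or 1 = 1
q implies q = 4/5 implies 4/5 = 1
(q implies q) iff p = 1 iff 2/5 = 2/5
r iff q = 4/5 iff 4/5 = 1
not (r iff q) = not 1 = 0
((q implies q) iff p) implies not (r iff q) = 2/5 implies 0 = 0
(not q or (p iff p)) implies (((q implies q) iff p) implies not (r iff q)) = 1 implies 0 = 0
(not q implies ((p iff q) or (q iff p))) implies ((not q or (p iff p)) implies (((q implies q) iff p) implies not (r iff q))) = 1 implies 0 = 0
p iff r = 2/5 iff 4/5 = 2/5
(p iff r) or p = 2/5 or 2/5 = 2/5
r implies r = 4/5 implies 4/5 = 1
not (r implies r) = not 1 = 0
not p = not 2/5 = 0
not (r implies r) implies not p = 0 implies 0 = 1
((p iff r) or p) iff (not (r implies r) implies not p) = 2/5 iff 1 = 2/5
p iff p = 2/5 iff 2/5 = 1
q or (p iff p) = 4/5 or 1 = 1
not (q or (p iff p)) = not 1 = 0
q iff q = 4/5 iff 4/5 = 1
r implies (q iff q) = 4/5 implies 1 = 1
not (q or (p iff p)) or (r implies (q iff q)) = 0 or 1 = 1
p or r = 2/5 or 4/5 = 4/5
r iff (p or r) = 4/5 iff 4/5 = 1
not (r iff (p or r)) = not 1 = 0
r implies q = 4/5 implies 4/5 = 1
(r implies q) iff p = 1 iff 2/5 = 2/5
not (r iff (p or r)) iff ((r implies q) iff p) = 0 iff 2/5 = 0
(not (q or (p iff p)) or (r implies (q iff q))) iff (not (r iff (p or r)) iff ((r implies q) iff p)) = 1 iff 0 = 0
(((p iff r) or p) iff (not (r implies r) implies not p)) or ((not (q or (p iff p)) or (r implies (q iff q))) iff (not (r iff (p or r)) iff ((r implies q) iff p))) = 2/5 or 0 = 2/5
((not q implies ((p iff q) or (q iff p))) implies ((not q or (p iff p)) implies (((q implies q) iff p) implies not (r iff q)))) implies ((((p iff r) or p) iff (not (r implies r) implies not p)) or ((not (q or (p iff p)) or (r implies (q iff q))) iff (not (r iff (p or r)) iff ((r implies q) iff p)))) = 0 implies 2/5 = 1

1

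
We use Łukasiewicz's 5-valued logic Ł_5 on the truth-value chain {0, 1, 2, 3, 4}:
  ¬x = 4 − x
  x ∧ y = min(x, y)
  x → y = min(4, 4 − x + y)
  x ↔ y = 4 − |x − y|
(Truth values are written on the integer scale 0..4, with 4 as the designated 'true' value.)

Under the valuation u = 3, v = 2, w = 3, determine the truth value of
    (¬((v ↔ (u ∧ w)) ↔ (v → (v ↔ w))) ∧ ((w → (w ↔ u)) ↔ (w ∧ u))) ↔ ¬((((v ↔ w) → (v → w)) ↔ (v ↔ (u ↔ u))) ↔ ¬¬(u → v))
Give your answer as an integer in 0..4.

u ∧ w = 3 ∧ 3 = 3
v ↔ (u ∧ w) = 2 ↔ 3 = 3
v ↔ w = 2 ↔ 3 = 3
v → (v ↔ w) = 2 → 3 = 4
(v ↔ (u ∧ w)) ↔ (v → (v ↔ w)) = 3 ↔ 4 = 3
¬((v ↔ (u ∧ w)) ↔ (v → (v ↔ w))) = ¬3 = 1
w ↔ u = 3 ↔ 3 = 4
w → (w ↔ u) = 3 → 4 = 4
w ∧ u = 3 ∧ 3 = 3
(w → (w ↔ u)) ↔ (w ∧ u) = 4 ↔ 3 = 3
¬((v ↔ (u ∧ w)) ↔ (v → (v ↔ w))) ∧ ((w → (w ↔ u)) ↔ (w ∧ u)) = 1 ∧ 3 = 1
v ↔ w = 2 ↔ 3 = 3
v → w = 2 → 3 = 4
(v ↔ w) → (v → w) = 3 → 4 = 4
u ↔ u = 3 ↔ 3 = 4
v ↔ (u ↔ u) = 2 ↔ 4 = 2
((v ↔ w) → (v → w)) ↔ (v ↔ (u ↔ u)) = 4 ↔ 2 = 2
u → v = 3 → 2 = 3
¬(u → v) = ¬3 = 1
¬¬(u → v) = ¬1 = 3
(((v ↔ w) → (v → w)) ↔ (v ↔ (u ↔ u))) ↔ ¬¬(u → v) = 2 ↔ 3 = 3
¬((((v ↔ w) → (v → w)) ↔ (v ↔ (u ↔ u))) ↔ ¬¬(u → v)) = ¬3 = 1
(¬((v ↔ (u ∧ w)) ↔ (v → (v ↔ w))) ∧ ((w → (w ↔ u)) ↔ (w ∧ u))) ↔ ¬((((v ↔ w) → (v → w)) ↔ (v ↔ (u ↔ u))) ↔ ¬¬(u → v)) = 1 ↔ 1 = 4

4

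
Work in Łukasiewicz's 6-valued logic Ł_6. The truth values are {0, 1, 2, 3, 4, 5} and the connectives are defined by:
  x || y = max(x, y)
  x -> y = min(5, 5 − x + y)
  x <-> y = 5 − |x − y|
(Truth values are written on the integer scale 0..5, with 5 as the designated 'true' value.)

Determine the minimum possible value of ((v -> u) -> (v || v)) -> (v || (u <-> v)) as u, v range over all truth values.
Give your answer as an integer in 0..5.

3

Take u = 0, v = 3:
v -> u = 3 -> 0 = 2
v || v = 3 || 3 = 3
(v -> u) -> (v || v) = 2 -> 3 = 5
u <-> v = 0 <-> 3 = 2
v || (u <-> v) = 3 || 2 = 3
((v -> u) -> (v || v)) -> (v || (u <-> v)) = 5 -> 3 = 3
No assignment yields a value below 3, so this is the minimum.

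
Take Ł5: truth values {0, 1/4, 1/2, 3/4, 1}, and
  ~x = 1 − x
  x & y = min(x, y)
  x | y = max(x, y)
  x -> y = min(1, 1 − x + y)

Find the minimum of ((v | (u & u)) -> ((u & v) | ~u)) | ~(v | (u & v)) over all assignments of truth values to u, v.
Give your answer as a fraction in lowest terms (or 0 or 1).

Take u = 1/2, v = 1:
u & u = 1/2 & 1/2 = 1/2
v | (u & u) = 1 | 1/2 = 1
u & v = 1/2 & 1 = 1/2
~u = ~1/2 = 1/2
(u & v) | ~u = 1/2 | 1/2 = 1/2
(v | (u & u)) -> ((u & v) | ~u) = 1 -> 1/2 = 1/2
u & v = 1/2 & 1 = 1/2
v | (u & v) = 1 | 1/2 = 1
~(v | (u & v)) = ~1 = 0
((v | (u & u)) -> ((u & v) | ~u)) | ~(v | (u & v)) = 1/2 | 0 = 1/2
No assignment yields a value below 1/2, so this is the minimum.

1/2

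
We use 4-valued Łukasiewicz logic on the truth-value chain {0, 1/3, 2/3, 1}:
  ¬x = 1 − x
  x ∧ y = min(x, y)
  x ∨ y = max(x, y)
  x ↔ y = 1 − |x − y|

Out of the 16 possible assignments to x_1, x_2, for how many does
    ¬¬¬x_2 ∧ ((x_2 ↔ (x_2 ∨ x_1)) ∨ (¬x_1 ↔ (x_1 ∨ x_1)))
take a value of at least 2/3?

6

x_1 = 0, x_2 = 0 ↦ 1  ≥
x_1 = 0, x_2 = 1/3 ↦ 2/3  ≥
x_1 = 0, x_2 = 2/3 ↦ 1/3  <
x_1 = 0, x_2 = 1 ↦ 0  <
x_1 = 1/3, x_2 = 0 ↦ 2/3  ≥
x_1 = 1/3, x_2 = 1/3 ↦ 2/3  ≥
x_1 = 1/3, x_2 = 2/3 ↦ 1/3  <
x_1 = 1/3, x_2 = 1 ↦ 0  <
x_1 = 2/3, x_2 = 0 ↦ 2/3  ≥
x_1 = 2/3, x_2 = 1/3 ↦ 2/3  ≥
x_1 = 2/3, x_2 = 2/3 ↦ 1/3  <
x_1 = 2/3, x_2 = 1 ↦ 0  <
x_1 = 1, x_2 = 0 ↦ 0  <
x_1 = 1, x_2 = 1/3 ↦ 1/3  <
x_1 = 1, x_2 = 2/3 ↦ 1/3  <
x_1 = 1, x_2 = 1 ↦ 0  <
So 6 of the 16 assignments meet the threshold.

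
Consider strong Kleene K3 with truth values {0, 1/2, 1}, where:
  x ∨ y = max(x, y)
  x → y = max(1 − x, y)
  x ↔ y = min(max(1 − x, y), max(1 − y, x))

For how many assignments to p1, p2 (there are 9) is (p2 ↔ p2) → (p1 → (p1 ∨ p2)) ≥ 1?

7

p1 = 0, p2 = 0 ↦ 1  ≥
p1 = 0, p2 = 1/2 ↦ 1  ≥
p1 = 0, p2 = 1 ↦ 1  ≥
p1 = 1/2, p2 = 0 ↦ 1/2  <
p1 = 1/2, p2 = 1/2 ↦ 1/2  <
p1 = 1/2, p2 = 1 ↦ 1  ≥
p1 = 1, p2 = 0 ↦ 1  ≥
p1 = 1, p2 = 1/2 ↦ 1  ≥
p1 = 1, p2 = 1 ↦ 1  ≥
So 7 of the 9 assignments meet the threshold.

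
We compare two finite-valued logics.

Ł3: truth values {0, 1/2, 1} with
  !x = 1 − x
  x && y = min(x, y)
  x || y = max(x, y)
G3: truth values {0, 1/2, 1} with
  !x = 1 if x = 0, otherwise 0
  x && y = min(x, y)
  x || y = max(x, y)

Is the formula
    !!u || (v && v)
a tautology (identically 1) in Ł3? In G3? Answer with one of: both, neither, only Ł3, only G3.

In Ł3: at u = 0, v = 0 the value is 0 — not a tautology.
In G3: at u = 0, v = 0 the value is 0 — not a tautology.

neither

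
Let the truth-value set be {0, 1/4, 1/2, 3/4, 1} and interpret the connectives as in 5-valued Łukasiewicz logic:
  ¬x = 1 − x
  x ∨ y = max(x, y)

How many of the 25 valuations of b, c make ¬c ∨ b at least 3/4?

16

value 1: 9 assignments (counts)
value 3/4: 7 assignments (counts)
value 1/2: 5 assignments
value 1/4: 3 assignments
value 0: 1 assignment
So 16 of the 25 assignments meet the threshold.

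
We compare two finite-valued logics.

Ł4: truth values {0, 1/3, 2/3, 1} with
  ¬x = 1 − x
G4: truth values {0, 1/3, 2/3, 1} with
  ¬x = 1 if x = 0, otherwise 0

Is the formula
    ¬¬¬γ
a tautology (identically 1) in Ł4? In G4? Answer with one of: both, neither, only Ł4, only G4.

neither

In Ł4: at γ = 1/3 the value is 2/3 — not a tautology.
In G4: at γ = 1/3 the value is 0 — not a tautology.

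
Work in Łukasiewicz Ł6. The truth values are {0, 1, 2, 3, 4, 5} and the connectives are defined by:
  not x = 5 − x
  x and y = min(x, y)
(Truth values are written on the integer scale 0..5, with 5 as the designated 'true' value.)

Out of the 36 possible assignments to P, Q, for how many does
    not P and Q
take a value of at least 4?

4

value 5: 1 assignment (counts)
value 4: 3 assignments (counts)
value 3: 5 assignments
value 2: 7 assignments
value 1: 9 assignments
value 0: 11 assignments
So 4 of the 36 assignments meet the threshold.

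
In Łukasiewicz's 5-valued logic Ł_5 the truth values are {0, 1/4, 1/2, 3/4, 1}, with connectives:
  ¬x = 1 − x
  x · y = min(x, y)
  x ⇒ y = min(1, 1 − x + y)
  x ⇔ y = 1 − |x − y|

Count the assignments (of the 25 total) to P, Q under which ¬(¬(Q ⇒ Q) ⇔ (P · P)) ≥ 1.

5

value 1: 5 assignments (counts)
value 3/4: 5 assignments
value 1/2: 5 assignments
value 1/4: 5 assignments
value 0: 5 assignments
So 5 of the 25 assignments meet the threshold.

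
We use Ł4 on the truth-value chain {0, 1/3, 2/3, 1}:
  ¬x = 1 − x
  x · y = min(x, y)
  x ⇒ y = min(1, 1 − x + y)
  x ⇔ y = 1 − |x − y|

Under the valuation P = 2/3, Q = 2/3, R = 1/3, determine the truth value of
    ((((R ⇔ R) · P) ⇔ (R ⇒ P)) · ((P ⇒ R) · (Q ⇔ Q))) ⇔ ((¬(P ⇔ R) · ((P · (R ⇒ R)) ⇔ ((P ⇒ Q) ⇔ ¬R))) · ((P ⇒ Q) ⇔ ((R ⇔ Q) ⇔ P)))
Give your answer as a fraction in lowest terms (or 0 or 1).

2/3

R ⇔ R = 1/3 ⇔ 1/3 = 1
(R ⇔ R) · P = 1 · 2/3 = 2/3
R ⇒ P = 1/3 ⇒ 2/3 = 1
((R ⇔ R) · P) ⇔ (R ⇒ P) = 2/3 ⇔ 1 = 2/3
P ⇒ R = 2/3 ⇒ 1/3 = 2/3
Q ⇔ Q = 2/3 ⇔ 2/3 = 1
(P ⇒ R) · (Q ⇔ Q) = 2/3 · 1 = 2/3
(((R ⇔ R) · P) ⇔ (R ⇒ P)) · ((P ⇒ R) · (Q ⇔ Q)) = 2/3 · 2/3 = 2/3
P ⇔ R = 2/3 ⇔ 1/3 = 2/3
¬(P ⇔ R) = ¬2/3 = 1/3
R ⇒ R = 1/3 ⇒ 1/3 = 1
P · (R ⇒ R) = 2/3 · 1 = 2/3
P ⇒ Q = 2/3 ⇒ 2/3 = 1
¬R = ¬1/3 = 2/3
(P ⇒ Q) ⇔ ¬R = 1 ⇔ 2/3 = 2/3
(P · (R ⇒ R)) ⇔ ((P ⇒ Q) ⇔ ¬R) = 2/3 ⇔ 2/3 = 1
¬(P ⇔ R) · ((P · (R ⇒ R)) ⇔ ((P ⇒ Q) ⇔ ¬R)) = 1/3 · 1 = 1/3
P ⇒ Q = 2/3 ⇒ 2/3 = 1
R ⇔ Q = 1/3 ⇔ 2/3 = 2/3
(R ⇔ Q) ⇔ P = 2/3 ⇔ 2/3 = 1
(P ⇒ Q) ⇔ ((R ⇔ Q) ⇔ P) = 1 ⇔ 1 = 1
(¬(P ⇔ R) · ((P · (R ⇒ R)) ⇔ ((P ⇒ Q) ⇔ ¬R))) · ((P ⇒ Q) ⇔ ((R ⇔ Q) ⇔ P)) = 1/3 · 1 = 1/3
((((R ⇔ R) · P) ⇔ (R ⇒ P)) · ((P ⇒ R) · (Q ⇔ Q))) ⇔ ((¬(P ⇔ R) · ((P · (R ⇒ R)) ⇔ ((P ⇒ Q) ⇔ ¬R))) · ((P ⇒ Q) ⇔ ((R ⇔ Q) ⇔ P))) = 2/3 ⇔ 1/3 = 2/3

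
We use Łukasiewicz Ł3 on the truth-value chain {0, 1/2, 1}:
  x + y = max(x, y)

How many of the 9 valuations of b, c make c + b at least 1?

5

b = 0, c = 0 ↦ 0  <
b = 0, c = 1/2 ↦ 1/2  <
b = 0, c = 1 ↦ 1  ≥
b = 1/2, c = 0 ↦ 1/2  <
b = 1/2, c = 1/2 ↦ 1/2  <
b = 1/2, c = 1 ↦ 1  ≥
b = 1, c = 0 ↦ 1  ≥
b = 1, c = 1/2 ↦ 1  ≥
b = 1, c = 1 ↦ 1  ≥
So 5 of the 9 assignments meet the threshold.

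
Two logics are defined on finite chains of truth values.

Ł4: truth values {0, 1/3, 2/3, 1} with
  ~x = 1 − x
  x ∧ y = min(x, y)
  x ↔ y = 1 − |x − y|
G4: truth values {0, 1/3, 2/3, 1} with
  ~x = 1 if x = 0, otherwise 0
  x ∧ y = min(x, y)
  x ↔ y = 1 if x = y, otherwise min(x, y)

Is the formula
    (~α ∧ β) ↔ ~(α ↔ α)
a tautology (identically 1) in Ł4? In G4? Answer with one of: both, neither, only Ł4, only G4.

neither

In Ł4: at α = 0, β = 1/3 the value is 2/3 — not a tautology.
In G4: at α = 0, β = 1/3 the value is 0 — not a tautology.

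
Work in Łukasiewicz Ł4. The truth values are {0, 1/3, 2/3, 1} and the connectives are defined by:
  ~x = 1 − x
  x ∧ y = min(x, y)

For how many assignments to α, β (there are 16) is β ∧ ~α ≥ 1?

1

α = 0, β = 0 ↦ 0  <
α = 0, β = 1/3 ↦ 1/3  <
α = 0, β = 2/3 ↦ 2/3  <
α = 0, β = 1 ↦ 1  ≥
α = 1/3, β = 0 ↦ 0  <
α = 1/3, β = 1/3 ↦ 1/3  <
α = 1/3, β = 2/3 ↦ 2/3  <
α = 1/3, β = 1 ↦ 2/3  <
α = 2/3, β = 0 ↦ 0  <
α = 2/3, β = 1/3 ↦ 1/3  <
α = 2/3, β = 2/3 ↦ 1/3  <
α = 2/3, β = 1 ↦ 1/3  <
α = 1, β = 0 ↦ 0  <
α = 1, β = 1/3 ↦ 0  <
α = 1, β = 2/3 ↦ 0  <
α = 1, β = 1 ↦ 0  <
So 1 of the 16 assignments meets the threshold.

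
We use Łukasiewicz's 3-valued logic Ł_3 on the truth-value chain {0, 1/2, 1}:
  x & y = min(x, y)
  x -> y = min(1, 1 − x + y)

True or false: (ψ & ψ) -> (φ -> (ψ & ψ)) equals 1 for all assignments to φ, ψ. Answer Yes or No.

φ = 0, ψ = 0 ↦ 1
φ = 0, ψ = 1/2 ↦ 1
φ = 0, ψ = 1 ↦ 1
φ = 1/2, ψ = 0 ↦ 1
φ = 1/2, ψ = 1/2 ↦ 1
φ = 1/2, ψ = 1 ↦ 1
φ = 1, ψ = 0 ↦ 1
φ = 1, ψ = 1/2 ↦ 1
φ = 1, ψ = 1 ↦ 1
Every assignment gives a value ≥ 1.

Yes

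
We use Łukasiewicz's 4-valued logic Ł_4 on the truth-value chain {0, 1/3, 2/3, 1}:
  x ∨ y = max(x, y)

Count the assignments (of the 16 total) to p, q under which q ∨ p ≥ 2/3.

p = 0, q = 0 ↦ 0  <
p = 0, q = 1/3 ↦ 1/3  <
p = 0, q = 2/3 ↦ 2/3  ≥
p = 0, q = 1 ↦ 1  ≥
p = 1/3, q = 0 ↦ 1/3  <
p = 1/3, q = 1/3 ↦ 1/3  <
p = 1/3, q = 2/3 ↦ 2/3  ≥
p = 1/3, q = 1 ↦ 1  ≥
p = 2/3, q = 0 ↦ 2/3  ≥
p = 2/3, q = 1/3 ↦ 2/3  ≥
p = 2/3, q = 2/3 ↦ 2/3  ≥
p = 2/3, q = 1 ↦ 1  ≥
p = 1, q = 0 ↦ 1  ≥
p = 1, q = 1/3 ↦ 1  ≥
p = 1, q = 2/3 ↦ 1  ≥
p = 1, q = 1 ↦ 1  ≥
So 12 of the 16 assignments meet the threshold.

12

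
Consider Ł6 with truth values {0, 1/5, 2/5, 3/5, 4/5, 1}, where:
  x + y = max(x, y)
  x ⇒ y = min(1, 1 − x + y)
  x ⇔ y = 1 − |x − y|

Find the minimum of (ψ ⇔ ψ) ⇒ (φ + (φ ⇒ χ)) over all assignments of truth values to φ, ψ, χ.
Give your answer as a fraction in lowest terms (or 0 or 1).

Take φ = 2/5, ψ = 0, χ = 0:
ψ ⇔ ψ = 0 ⇔ 0 = 1
φ ⇒ χ = 2/5 ⇒ 0 = 3/5
φ + (φ ⇒ χ) = 2/5 + 3/5 = 3/5
(ψ ⇔ ψ) ⇒ (φ + (φ ⇒ χ)) = 1 ⇒ 3/5 = 3/5
No assignment yields a value below 3/5, so this is the minimum.

3/5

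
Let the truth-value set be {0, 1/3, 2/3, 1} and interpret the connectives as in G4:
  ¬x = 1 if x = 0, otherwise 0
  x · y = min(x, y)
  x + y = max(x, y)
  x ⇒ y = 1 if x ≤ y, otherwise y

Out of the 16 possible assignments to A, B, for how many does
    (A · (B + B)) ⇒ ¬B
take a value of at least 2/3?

7

A = 0, B = 0 ↦ 1  ≥
A = 0, B = 1/3 ↦ 1  ≥
A = 0, B = 2/3 ↦ 1  ≥
A = 0, B = 1 ↦ 1  ≥
A = 1/3, B = 0 ↦ 1  ≥
A = 1/3, B = 1/3 ↦ 0  <
A = 1/3, B = 2/3 ↦ 0  <
A = 1/3, B = 1 ↦ 0  <
A = 2/3, B = 0 ↦ 1  ≥
A = 2/3, B = 1/3 ↦ 0  <
A = 2/3, B = 2/3 ↦ 0  <
A = 2/3, B = 1 ↦ 0  <
A = 1, B = 0 ↦ 1  ≥
A = 1, B = 1/3 ↦ 0  <
A = 1, B = 2/3 ↦ 0  <
A = 1, B = 1 ↦ 0  <
So 7 of the 16 assignments meet the threshold.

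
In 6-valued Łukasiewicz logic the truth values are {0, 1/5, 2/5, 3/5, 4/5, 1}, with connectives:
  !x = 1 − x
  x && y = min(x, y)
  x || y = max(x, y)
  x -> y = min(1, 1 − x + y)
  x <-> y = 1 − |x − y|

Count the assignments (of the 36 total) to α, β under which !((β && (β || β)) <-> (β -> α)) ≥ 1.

value 1: 7 assignments (counts)
value 4/5: 6 assignments
value 3/5: 7 assignments
value 2/5: 6 assignments
value 1/5: 7 assignments
value 0: 3 assignments
So 7 of the 36 assignments meet the threshold.

7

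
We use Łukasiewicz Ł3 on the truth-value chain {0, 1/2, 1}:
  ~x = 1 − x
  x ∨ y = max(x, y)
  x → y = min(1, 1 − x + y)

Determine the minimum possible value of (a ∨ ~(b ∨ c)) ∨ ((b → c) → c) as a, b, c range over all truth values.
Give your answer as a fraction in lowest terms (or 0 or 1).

1/2

Take a = 0, b = 0, c = 1/2:
b ∨ c = 0 ∨ 1/2 = 1/2
~(b ∨ c) = ~1/2 = 1/2
a ∨ ~(b ∨ c) = 0 ∨ 1/2 = 1/2
b → c = 0 → 1/2 = 1
(b → c) → c = 1 → 1/2 = 1/2
(a ∨ ~(b ∨ c)) ∨ ((b → c) → c) = 1/2 ∨ 1/2 = 1/2
No assignment yields a value below 1/2, so this is the minimum.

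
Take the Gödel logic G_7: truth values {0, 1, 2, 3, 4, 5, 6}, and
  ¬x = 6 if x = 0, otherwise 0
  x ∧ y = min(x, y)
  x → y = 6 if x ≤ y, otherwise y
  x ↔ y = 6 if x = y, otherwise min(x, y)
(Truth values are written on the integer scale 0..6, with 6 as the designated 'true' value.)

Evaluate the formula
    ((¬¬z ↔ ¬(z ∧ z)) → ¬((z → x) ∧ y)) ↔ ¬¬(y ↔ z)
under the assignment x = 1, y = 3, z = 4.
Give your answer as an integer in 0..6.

¬z = ¬4 = 0
¬¬z = ¬0 = 6
z ∧ z = 4 ∧ 4 = 4
¬(z ∧ z) = ¬4 = 0
¬¬z ↔ ¬(z ∧ z) = 6 ↔ 0 = 0
z → x = 4 → 1 = 1
(z → x) ∧ y = 1 ∧ 3 = 1
¬((z → x) ∧ y) = ¬1 = 0
(¬¬z ↔ ¬(z ∧ z)) → ¬((z → x) ∧ y) = 0 → 0 = 6
y ↔ z = 3 ↔ 4 = 3
¬(y ↔ z) = ¬3 = 0
¬¬(y ↔ z) = ¬0 = 6
((¬¬z ↔ ¬(z ∧ z)) → ¬((z → x) ∧ y)) ↔ ¬¬(y ↔ z) = 6 ↔ 6 = 6

6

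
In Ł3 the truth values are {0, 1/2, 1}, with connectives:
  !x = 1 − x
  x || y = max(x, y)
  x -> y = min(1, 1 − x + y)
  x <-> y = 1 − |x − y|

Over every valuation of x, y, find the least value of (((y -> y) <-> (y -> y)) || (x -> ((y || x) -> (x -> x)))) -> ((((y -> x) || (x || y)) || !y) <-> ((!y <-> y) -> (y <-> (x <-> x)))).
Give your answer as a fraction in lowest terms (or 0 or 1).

Take x = 1/2, y = 1/2:
y -> y = 1/2 -> 1/2 = 1
y -> y = 1/2 -> 1/2 = 1
(y -> y) <-> (y -> y) = 1 <-> 1 = 1
y || x = 1/2 || 1/2 = 1/2
x -> x = 1/2 -> 1/2 = 1
(y || x) -> (x -> x) = 1/2 -> 1 = 1
x -> ((y || x) -> (x -> x)) = 1/2 -> 1 = 1
((y -> y) <-> (y -> y)) || (x -> ((y || x) -> (x -> x))) = 1 || 1 = 1
y -> x = 1/2 -> 1/2 = 1
x || y = 1/2 || 1/2 = 1/2
(y -> x) || (x || y) = 1 || 1/2 = 1
!y = !1/2 = 1/2
((y -> x) || (x || y)) || !y = 1 || 1/2 = 1
!y = !1/2 = 1/2
!y <-> y = 1/2 <-> 1/2 = 1
x <-> x = 1/2 <-> 1/2 = 1
y <-> (x <-> x) = 1/2 <-> 1 = 1/2
(!y <-> y) -> (y <-> (x <-> x)) = 1 -> 1/2 = 1/2
(((y -> x) || (x || y)) || !y) <-> ((!y <-> y) -> (y <-> (x <-> x))) = 1 <-> 1/2 = 1/2
(((y -> y) <-> (y -> y)) || (x -> ((y || x) -> (x -> x)))) -> ((((y -> x) || (x || y)) || !y) <-> ((!y <-> y) -> (y <-> (x <-> x)))) = 1 -> 1/2 = 1/2
No assignment yields a value below 1/2, so this is the minimum.

1/2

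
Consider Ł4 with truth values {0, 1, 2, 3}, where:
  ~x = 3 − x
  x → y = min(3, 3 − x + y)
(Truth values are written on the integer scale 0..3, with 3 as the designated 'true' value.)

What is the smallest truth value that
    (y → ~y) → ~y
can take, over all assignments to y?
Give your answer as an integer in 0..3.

2

Take y = 1:
~y = ~1 = 2
y → ~y = 1 → 2 = 3
~y = ~1 = 2
(y → ~y) → ~y = 3 → 2 = 2
No assignment yields a value below 2, so this is the minimum.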